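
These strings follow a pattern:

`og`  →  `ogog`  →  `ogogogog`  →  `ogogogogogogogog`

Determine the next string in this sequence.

Each string is two copies of the previous one concatenated.
One more doubling of ogogogogogogogog gives the answer.

ogogogogogogogogogogogogogogogog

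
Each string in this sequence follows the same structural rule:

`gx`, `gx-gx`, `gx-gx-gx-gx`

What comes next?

s(k+1) = s(k)·-·s(k) — each term doubles the last with '-' between the halves.
One more doubling of gx-gx-gx-gx gives the answer.

gx-gx-gx-gx-gx-gx-gx-gx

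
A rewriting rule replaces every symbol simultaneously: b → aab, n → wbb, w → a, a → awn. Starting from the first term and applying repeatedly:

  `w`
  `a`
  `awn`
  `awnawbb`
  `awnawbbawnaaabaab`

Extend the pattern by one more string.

awnawbbawnaaabaabawnawbbawnawnawnaabawnawnaab

φ(awnawbbawnaaabaab) expands symbol-by-symbol to awn a wbb awn a aab aab awn a wbb awn awn awn aab awn awn aab; joining the 17 pieces gives the next term.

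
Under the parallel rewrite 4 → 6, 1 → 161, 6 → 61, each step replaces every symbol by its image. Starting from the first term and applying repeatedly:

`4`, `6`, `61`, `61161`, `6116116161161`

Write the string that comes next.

Replace each of the 13 characters of 6116116161161 in place — 61 161 161 61 161 161 61 161 61 161 161 61 161 — and concatenate.

6116116161161161611616116116161161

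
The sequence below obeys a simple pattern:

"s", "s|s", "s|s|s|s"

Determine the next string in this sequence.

s(k+1) = s(k)·|·s(k) — each term doubles the last with '|' between the halves.
Doubling s|s|s|s with '|' between the halves:

s|s|s|s|s|s|s|s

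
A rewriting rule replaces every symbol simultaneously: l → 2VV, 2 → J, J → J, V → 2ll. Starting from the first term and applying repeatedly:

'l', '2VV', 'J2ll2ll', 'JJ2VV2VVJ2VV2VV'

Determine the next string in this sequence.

Rewriting the 15 symbols of JJ2VV2VVJ2VV2VV one by one yields J J J 2ll 2ll J 2ll 2ll J J 2ll 2ll J 2ll 2ll; concatenated:

JJJ2ll2llJ2ll2llJJ2ll2llJ2ll2ll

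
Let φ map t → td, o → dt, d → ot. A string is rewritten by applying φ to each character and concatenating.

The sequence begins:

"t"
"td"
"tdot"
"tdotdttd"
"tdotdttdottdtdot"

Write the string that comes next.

φ(tdotdttdottdtdot) expands symbol-by-symbol to td ot dt td ot td td ot dt td td ot td ot dt td; joining the 16 pieces gives the next term.

tdotdttdottdtdotdttdtdottdotdttd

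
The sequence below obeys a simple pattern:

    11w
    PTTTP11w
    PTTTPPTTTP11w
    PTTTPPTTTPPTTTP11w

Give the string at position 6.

The strings grow by a fixed prefix PTTTP each time.
From PTTTPPTTTPPTTTP11w, 2 further steps: PTTTPPTTTPPTTTP11w → PTTTPPTTTPPTTTPPTTTP11w → (answer).

PTTTPPTTTPPTTTPPTTTPPTTTP11w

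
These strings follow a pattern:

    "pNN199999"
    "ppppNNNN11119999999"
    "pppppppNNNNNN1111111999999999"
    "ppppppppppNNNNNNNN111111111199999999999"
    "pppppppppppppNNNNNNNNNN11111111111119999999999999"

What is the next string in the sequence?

ppppppppppppppppNNNNNNNNNNNN1111111111111111999999999999999

Reading off run lengths: p runs 1, 4, 7, 10, 13; N runs 2, 4, 6, 8, 10; 1 runs 1, 4, 7, 10, 13; 9 runs 5, 7, 9, 11, 13 — each is linear in n (n = 1, 2, …).
For the next term, n = 6, so the run lengths are 16, 12, 16, 15.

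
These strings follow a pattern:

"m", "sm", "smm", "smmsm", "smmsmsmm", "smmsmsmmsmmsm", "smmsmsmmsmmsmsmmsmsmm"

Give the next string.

This is a Fibonacci-style word recurrence s(k) = s(k−1)·s(k−2): e.g. sm·m = smm.
Continuing: smmsmsmmsmmsmsmmsmsmm · smmsmsmmsmmsm gives term 8.

smmsmsmmsmmsmsmmsmsmmsmmsmsmmsmmsm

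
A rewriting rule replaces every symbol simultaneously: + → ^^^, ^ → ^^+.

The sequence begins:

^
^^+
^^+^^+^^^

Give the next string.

^^+^^+^^^^^+^^+^^^^^+^^+^^+

Rewriting each symbol of ^^+^^+^^^: ^→^^+, ^→^^+, +→^^^, ^→^^+, ^→^^+, +→^^^, ^→^^+, ^→^^+, ^→^^+, which concatenates to ^^+ ^^+ ^^^ ^^+ ^^+ ^^^ ^^+ ^^+ ^^+.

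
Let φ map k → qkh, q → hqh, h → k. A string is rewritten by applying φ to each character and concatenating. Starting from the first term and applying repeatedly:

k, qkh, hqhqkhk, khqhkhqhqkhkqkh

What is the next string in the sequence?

Replace each of the 15 characters of khqhkhqhqkhkqkh in place — qkh k hqh k qkh k hqh k hqh qkh k qkh hqh qkh k — and concatenate.

qkhkhqhkqkhkhqhkhqhqkhkqkhhqhqkhk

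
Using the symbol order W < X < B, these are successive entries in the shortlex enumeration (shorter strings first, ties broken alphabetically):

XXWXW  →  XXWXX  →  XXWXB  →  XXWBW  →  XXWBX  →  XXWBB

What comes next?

XXXWW

Find the rightmost character of XXWBB below B, bump it to the next letter, and reset everything to its right to W.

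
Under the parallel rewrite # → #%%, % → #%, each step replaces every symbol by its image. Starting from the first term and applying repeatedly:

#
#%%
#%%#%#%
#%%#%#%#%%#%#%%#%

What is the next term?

#%%#%#%#%%#%#%%#%#%%#%#%#%%#%#%%#%#%#%%#%

Replace each of the 17 characters of #%%#%#%#%%#%#%%#% in place — #%% #% #% #%% #% #%% #% #%% #% #% #%% #% #%% #% #% #%% #% — and concatenate.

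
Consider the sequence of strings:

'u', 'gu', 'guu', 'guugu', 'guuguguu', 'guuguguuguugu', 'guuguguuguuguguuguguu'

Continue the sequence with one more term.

guuguguuguuguguuguguuguuguguuguugu

From term 3 onward, concatenate the last term with the second-to-last: gu·u = guu, guu·gu = guugu, …
Continuing: guuguguuguuguguuguguu · guuguguuguugu gives term 8.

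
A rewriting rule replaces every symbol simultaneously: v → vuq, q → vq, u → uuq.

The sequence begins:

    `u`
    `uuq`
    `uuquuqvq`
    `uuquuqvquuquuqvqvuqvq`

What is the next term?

Replace each of the 21 characters of uuquuqvquuquuqvqvuqvq in place — uuq uuq vq uuq uuq vq vuq vq uuq uuq vq uuq uuq vq vuq vq vuq uuq vq vuq vq — and concatenate.

uuquuqvquuquuqvqvuqvquuquuqvquuquuqvqvuqvqvuquuqvqvuqvq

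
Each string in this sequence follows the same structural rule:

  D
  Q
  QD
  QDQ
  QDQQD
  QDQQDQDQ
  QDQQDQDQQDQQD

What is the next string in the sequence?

QDQQDQDQQDQQDQDQQDQDQ

Each term (from the third on) is the previous term followed by the one before it: term 3 = Q·D = QD.
Continuing: QDQQDQDQQDQQD · QDQQDQDQ gives term 8.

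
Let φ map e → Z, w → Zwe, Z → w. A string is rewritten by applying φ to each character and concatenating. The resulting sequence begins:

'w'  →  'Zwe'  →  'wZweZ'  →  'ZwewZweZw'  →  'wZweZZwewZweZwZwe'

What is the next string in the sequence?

Rewriting the 17 symbols of wZweZZwewZweZwZwe one by one yields Zwe w Zwe Z w w Zwe Z Zwe w Zwe Z w Zwe w Zwe Z; concatenated:

ZwewZweZwwZweZZwewZweZwZwewZweZ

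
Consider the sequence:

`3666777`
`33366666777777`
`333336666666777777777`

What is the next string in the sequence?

Term n consists of 2n-1 3's, followed by 2n+1 6's, followed by 3n 7's (n = 1, 2, …).
At n = 4 the blocks have lengths 7, 9, 12.

3333333666666666777777777777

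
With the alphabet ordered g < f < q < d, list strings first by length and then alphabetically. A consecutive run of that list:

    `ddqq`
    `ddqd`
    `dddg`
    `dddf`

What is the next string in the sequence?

dddq

Treat dddf as a base-4 numeral over the given alphabet and add one, carrying through any trailing d's.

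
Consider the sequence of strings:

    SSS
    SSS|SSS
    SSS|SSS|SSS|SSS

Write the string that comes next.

SSS|SSS|SSS|SSS|SSS|SSS|SSS|SSS

Each string is two copies of the previous one joined by '|'.
So the next term is two copies of SSS|SSS|SSS|SSS with '|' between the halves.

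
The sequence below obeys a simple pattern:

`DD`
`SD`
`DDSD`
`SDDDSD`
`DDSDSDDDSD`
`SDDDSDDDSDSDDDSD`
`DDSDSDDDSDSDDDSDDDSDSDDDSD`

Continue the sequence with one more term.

SDDDSDDDSDSDDDSDDDSDSDDDSDSDDDSDDDSDSDDDSD

Each term (from the third on) is the two preceding terms concatenated in order: term 3 = DD·SD = DDSD.
So term 8 is SDDDSDDDSDSDDDSD·DDSDSDDDSDSDDDSDDDSDSDDDSD.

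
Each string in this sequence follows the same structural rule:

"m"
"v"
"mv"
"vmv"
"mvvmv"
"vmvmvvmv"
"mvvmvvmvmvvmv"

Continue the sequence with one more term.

From term 3 onward, concatenate the second-to-last term with the last: m·v = mv, v·mv = vmv, …
So term 8 is vmvmvvmv·mvvmvvmvmvvmv.

vmvmvvmvmvvmvvmvmvvmv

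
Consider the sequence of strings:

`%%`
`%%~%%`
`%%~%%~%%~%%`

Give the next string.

Each string is two copies of the previous one joined by '~'.
One more doubling of %%~%%~%%~%% gives the answer.

%%~%%~%%~%%~%%~%%~%%~%%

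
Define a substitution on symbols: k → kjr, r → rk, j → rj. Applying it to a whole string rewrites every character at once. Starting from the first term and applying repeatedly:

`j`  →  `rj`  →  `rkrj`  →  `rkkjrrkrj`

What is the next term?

Rewriting each symbol of rkkjrrkrj: r→rk, k→kjr, k→kjr, j→rj, r→rk, r→rk, k→kjr, r→rk, j→rj, which concatenates to rk kjr kjr rj rk rk kjr rk rj.

rkkjrkjrrjrkrkkjrrkrj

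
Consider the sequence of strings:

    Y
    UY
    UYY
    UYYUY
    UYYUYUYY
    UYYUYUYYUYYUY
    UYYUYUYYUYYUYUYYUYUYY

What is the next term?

UYYUYUYYUYYUYUYYUYUYYUYYUYUYYUYYUY

From term 3 onward, concatenate the last term with the second-to-last: UY·Y = UYY, UYY·UY = UYYUY, …
So term 8 is UYYUYUYYUYYUYUYYUYUYY·UYYUYUYYUYYUY.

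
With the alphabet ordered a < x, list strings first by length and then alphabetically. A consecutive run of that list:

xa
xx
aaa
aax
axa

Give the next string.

Treat axa as a base-2 numeral over the given alphabet and add one, carrying through any trailing x's.

axx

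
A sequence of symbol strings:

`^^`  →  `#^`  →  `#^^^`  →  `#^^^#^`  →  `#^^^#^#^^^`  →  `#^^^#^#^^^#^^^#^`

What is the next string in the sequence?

#^^^#^#^^^#^^^#^#^^^#^#^^^

From term 3 onward, concatenate the last term with the second-to-last: #^·^^ = #^^^, #^^^·#^ = #^^^#^, …
Continuing: #^^^#^#^^^#^^^#^ · #^^^#^#^^^ gives term 7.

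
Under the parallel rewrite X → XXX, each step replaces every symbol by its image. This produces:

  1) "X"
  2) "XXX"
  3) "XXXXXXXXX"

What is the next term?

Expanding XXXXXXXXX: X→XXX, X→XXX, X→XXX, X→XXX, X→XXX, X→XXX, X→XXX, X→XXX, X→XXX. Concatenated: XXX XXX XXX XXX XXX XXX XXX XXX XXX.

XXXXXXXXXXXXXXXXXXXXXXXXXXX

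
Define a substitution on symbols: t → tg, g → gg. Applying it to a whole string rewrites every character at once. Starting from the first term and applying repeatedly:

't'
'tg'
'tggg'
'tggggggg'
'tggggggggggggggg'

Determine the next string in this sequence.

tggggggggggggggggggggggggggggggg

Replace each of the 16 characters of tggggggggggggggg in place — tg gg gg gg gg gg gg gg gg gg gg gg gg gg gg gg — and concatenate.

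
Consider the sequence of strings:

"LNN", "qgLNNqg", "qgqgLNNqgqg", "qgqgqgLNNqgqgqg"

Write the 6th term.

Every step adds qg to the front and qg to the end of the previous string.
From qgqgqgLNNqgqgqg, 2 further steps: qgqgqgLNNqgqgqg → qgqgqgqgLNNqgqgqgqg → (answer).

qgqgqgqgqgLNNqgqgqgqgqg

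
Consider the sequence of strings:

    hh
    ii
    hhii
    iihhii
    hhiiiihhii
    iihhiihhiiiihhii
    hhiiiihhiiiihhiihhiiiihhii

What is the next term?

iihhiihhiiiihhiihhiiiihhiiiihhiihhiiiihhii

This is a Fibonacci-style word recurrence s(k) = s(k−2)·s(k−1): e.g. hh·ii = hhii.
The next term joins iihhiihhiiiihhii and hhiiiihhiiiihhiihhiiiihhii.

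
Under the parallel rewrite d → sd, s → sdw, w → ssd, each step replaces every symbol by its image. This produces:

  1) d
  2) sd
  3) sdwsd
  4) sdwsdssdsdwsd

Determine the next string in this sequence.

Replace each of the 13 characters of sdwsdssdsdwsd in place — sdw sd ssd sdw sd sdw sdw sd sdw sd ssd sdw sd — and concatenate.

sdwsdssdsdwsdsdwsdwsdsdwsdssdsdwsd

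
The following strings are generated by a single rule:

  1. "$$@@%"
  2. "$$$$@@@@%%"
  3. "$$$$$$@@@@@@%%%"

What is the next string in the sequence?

$$$$$$$$@@@@@@@@%%%%

Term n consists of 2n $'s, followed by 2n @'s, followed by n %'s (n = 1, 2, …).
Setting n = 4 gives 8, 8, 4 characters in each block.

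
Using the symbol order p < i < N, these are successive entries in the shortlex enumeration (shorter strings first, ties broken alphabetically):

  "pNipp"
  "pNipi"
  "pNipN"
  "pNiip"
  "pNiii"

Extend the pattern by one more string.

Find the rightmost character of pNiii below N, bump it to the next letter, and reset everything to its right to p.

pNiiN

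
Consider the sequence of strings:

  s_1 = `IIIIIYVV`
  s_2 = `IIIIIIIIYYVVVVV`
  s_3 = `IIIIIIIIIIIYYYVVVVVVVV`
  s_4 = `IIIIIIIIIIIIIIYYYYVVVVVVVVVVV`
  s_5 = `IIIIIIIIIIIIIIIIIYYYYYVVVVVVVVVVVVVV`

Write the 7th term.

IIIIIIIIIIIIIIIIIIIIIIIYYYYYYYVVVVVVVVVVVVVVVVVVVV

The n-th term is 3n+2 I's then n Y's then 3n-1 V's (n = 1, 2, …).
Setting n = 7 gives 23, 7, 20 characters in each block.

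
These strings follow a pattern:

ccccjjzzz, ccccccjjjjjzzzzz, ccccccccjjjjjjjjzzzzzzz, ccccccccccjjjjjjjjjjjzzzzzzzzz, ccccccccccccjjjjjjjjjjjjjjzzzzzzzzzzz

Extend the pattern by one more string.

The n-th term is 2n+2 c's then 3n-1 j's then 2n+1 z's (n = 1, 2, …).
For the next term, n = 6, so the run lengths are 14, 17, 13.

ccccccccccccccjjjjjjjjjjjjjjjjjzzzzzzzzzzzzz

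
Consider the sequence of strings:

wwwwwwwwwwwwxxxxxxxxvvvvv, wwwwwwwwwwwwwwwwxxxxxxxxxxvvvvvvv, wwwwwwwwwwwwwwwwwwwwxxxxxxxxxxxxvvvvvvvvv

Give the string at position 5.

wwwwwwwwwwwwwwwwwwwwwwwwwwwwxxxxxxxxxxxxxxxxvvvvvvvvvvvvv

The n-th term is 4n w's then 2n+2 x's then 2n-1 v's, where the shown terms are n = 3, 4, 5.
For term 5, n = 7, so the run lengths are 28, 16, 13.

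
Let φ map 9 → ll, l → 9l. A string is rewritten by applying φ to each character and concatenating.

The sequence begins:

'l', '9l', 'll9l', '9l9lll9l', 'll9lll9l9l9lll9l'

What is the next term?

Rewriting the 16 symbols of ll9lll9l9l9lll9l one by one yields 9l 9l ll 9l 9l 9l ll 9l ll 9l ll 9l 9l 9l ll 9l; concatenated:

9l9lll9l9l9lll9lll9lll9l9l9lll9l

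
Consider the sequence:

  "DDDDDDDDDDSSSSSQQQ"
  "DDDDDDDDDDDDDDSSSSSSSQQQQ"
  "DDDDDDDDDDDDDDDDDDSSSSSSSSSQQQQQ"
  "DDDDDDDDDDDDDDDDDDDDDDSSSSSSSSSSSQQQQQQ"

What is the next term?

DDDDDDDDDDDDDDDDDDDDDDDDDDSSSSSSSSSSSSSQQQQQQQ

Reading off run lengths: D runs 10, 14, 18, 22; S runs 5, 7, 9, 11; Q runs 3, 4, 5, 6 — each is linear in n, where the shown terms are n = 2, 3, 4, 5.
For the next term, n = 6, so the run lengths are 26, 13, 7.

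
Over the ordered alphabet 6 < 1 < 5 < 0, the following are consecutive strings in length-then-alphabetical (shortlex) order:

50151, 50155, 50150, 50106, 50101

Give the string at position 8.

Advancing 3 positions from 50101 through 50101 → 50105 → 50100 reaches term 8.

50566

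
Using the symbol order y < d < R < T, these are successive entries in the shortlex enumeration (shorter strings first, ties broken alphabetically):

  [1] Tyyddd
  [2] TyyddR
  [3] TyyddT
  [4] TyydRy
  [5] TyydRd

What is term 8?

Advancing 3 positions from TyydRd through TyydRd → TyydRR → TyydRT reaches term 8.

TyydTy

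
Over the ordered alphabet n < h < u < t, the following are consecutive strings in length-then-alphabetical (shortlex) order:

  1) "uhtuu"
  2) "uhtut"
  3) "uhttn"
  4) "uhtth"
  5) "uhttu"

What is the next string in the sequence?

uhttt

The successor of uhttu increments the rightmost position that isn't already t and resets every position after it to n.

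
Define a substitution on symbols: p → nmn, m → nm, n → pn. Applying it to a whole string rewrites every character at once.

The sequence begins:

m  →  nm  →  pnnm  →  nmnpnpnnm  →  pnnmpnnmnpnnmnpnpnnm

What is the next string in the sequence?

Rewriting the 20 symbols of pnnmpnnmnpnnmnpnpnnm one by one yields nmn pn pn nm nmn pn pn nm pn nmn pn pn nm pn nmn pn nmn pn pn nm; concatenated:

nmnpnpnnmnmnpnpnnmpnnmnpnpnnmpnnmnpnnmnpnpnnm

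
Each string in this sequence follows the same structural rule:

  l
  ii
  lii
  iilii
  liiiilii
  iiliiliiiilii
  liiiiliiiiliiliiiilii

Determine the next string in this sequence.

Each term (from the third on) is the two preceding terms concatenated in order: term 3 = l·ii = lii.
The next term joins iiliiliiiilii and liiiiliiiiliiliiiilii.

iiliiliiiiliiliiiiliiiiliiliiiilii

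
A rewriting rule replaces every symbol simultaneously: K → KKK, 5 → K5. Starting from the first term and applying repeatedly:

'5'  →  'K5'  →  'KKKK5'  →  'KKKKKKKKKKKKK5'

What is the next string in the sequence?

KKKKKKKKKKKKKKKKKKKKKKKKKKKKKKKKKKKKKKKK5

φ(KKKKKKKKKKKKK5) expands symbol-by-symbol to KKK KKK KKK KKK KKK KKK KKK KKK KKK KKK KKK KKK KKK K5; joining the 14 pieces gives the next term.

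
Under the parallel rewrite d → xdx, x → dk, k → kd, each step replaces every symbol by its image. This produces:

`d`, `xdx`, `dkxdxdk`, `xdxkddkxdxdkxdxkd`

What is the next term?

dkxdxdkkdxdxxdxkddkxdxdkxdxkddkxdxdkkdxdx

Replace each of the 17 characters of xdxkddkxdxdkxdxkd in place — dk xdx dk kd xdx xdx kd dk xdx dk xdx kd dk xdx dk kd xdx — and concatenate.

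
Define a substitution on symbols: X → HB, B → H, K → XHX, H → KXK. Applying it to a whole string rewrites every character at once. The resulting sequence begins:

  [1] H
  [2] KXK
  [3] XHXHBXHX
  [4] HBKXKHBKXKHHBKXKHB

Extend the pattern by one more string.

Replace each of the 18 characters of HBKXKHBKXKHHBKXKHB in place — KXK H XHX HB XHX KXK H XHX HB XHX KXK KXK H XHX HB XHX KXK H — and concatenate.

KXKHXHXHBXHXKXKHXHXHBXHXKXKKXKHXHXHBXHXKXKH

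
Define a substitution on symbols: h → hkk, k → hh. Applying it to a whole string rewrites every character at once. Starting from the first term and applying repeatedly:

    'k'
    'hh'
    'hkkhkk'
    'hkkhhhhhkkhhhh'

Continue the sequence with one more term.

Rewriting the 14 symbols of hkkhhhhhkkhhhh one by one yields hkk hh hh hkk hkk hkk hkk hkk hh hh hkk hkk hkk hkk; concatenated:

hkkhhhhhkkhkkhkkhkkhkkhhhhhkkhkkhkkhkk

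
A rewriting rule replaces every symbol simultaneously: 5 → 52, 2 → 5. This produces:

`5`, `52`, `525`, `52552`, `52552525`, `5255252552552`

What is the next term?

525525255255252552525

φ(5255252552552) expands symbol-by-symbol to 52 5 52 52 5 52 5 52 52 5 52 52 5; joining the 13 pieces gives the next term.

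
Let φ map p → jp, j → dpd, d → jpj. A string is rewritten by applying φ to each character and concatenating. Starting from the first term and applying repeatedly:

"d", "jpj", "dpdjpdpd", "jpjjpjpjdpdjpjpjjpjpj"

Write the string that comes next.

Rewriting the 21 symbols of jpjjpjpjdpdjpjpjjpjpj one by one yields dpd jp dpd dpd jp dpd jp dpd jpj jp jpj dpd jp dpd jp dpd dpd jp dpd jp dpd; concatenated:

dpdjpdpddpdjpdpdjpdpdjpjjpjpjdpdjpdpdjpdpddpdjpdpdjpdpd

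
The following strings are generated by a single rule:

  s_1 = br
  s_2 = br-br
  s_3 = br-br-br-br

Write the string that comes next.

Each string is two copies of the previous one joined by '-'.
Doubling br-br-br-br with '-' between the halves:

br-br-br-br-br-br-br-br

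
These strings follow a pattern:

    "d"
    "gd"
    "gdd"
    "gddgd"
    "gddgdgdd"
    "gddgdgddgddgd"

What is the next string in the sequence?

From term 3 onward, concatenate the last term with the second-to-last: gd·d = gdd, gdd·gd = gddgd, …
The next term joins gddgdgddgddgd and gddgdgdd.

gddgdgddgddgdgddgdgdd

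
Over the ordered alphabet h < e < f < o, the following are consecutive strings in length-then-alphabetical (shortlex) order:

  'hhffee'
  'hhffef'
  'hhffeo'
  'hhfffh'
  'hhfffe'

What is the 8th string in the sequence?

hhffoh

Advancing 3 positions from hhfffe through hhfffe → hhffff → hhfffo reaches term 8.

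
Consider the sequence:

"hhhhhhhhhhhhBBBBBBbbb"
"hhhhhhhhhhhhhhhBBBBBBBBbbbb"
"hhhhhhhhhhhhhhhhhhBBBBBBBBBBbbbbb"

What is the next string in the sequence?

The n-th term is 3n+3 h's then 2n B's then n b's, where the shown terms are n = 3, 4, 5.
At n = 6 the blocks have lengths 21, 12, 6.

hhhhhhhhhhhhhhhhhhhhhBBBBBBBBBBBBbbbbbb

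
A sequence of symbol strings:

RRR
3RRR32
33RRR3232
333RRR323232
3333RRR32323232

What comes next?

Each term wraps the previous one in 3 on the left and 32 on the right.
Applying this once more to 3333RRR32323232:

33333RRR3232323232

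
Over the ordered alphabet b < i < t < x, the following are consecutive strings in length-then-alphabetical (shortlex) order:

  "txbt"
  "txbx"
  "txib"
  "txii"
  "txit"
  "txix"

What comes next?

txtb

Treat txix as a base-4 numeral over the given alphabet and add one, carrying through any trailing x's.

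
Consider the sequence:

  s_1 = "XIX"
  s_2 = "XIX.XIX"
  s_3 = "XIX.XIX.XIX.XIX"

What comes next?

Every step duplicates the string with '.' between the halves.
Doubling XIX.XIX.XIX.XIX with '.' between the halves:

XIX.XIX.XIX.XIX.XIX.XIX.XIX.XIX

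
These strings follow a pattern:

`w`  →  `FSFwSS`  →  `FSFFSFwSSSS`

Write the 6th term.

FSFFSFFSFFSFFSFwSSSSSSSSSS

Every step adds FSF to the front and SS to the end of the previous string.
From FSFFSFwSSSS, 3 further steps: FSFFSFwSSSS → FSFFSFFSFwSSSSSS → FSFFSFFSFFSFwSSSSSSSS → (answer).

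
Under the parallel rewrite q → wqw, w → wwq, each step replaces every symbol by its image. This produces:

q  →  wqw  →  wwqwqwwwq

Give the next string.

Expanding wwqwqwwwq: w→wwq, w→wwq, q→wqw, w→wwq, q→wqw, w→wwq, w→wwq, w→wwq, q→wqw. Concatenated: wwq wwq wqw wwq wqw wwq wwq wwq wqw.

wwqwwqwqwwwqwqwwwqwwqwwqwqw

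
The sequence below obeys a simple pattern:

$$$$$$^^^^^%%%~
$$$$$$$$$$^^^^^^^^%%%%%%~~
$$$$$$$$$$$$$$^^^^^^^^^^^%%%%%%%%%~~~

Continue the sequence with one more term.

$$$$$$$$$$$$$$$$$$^^^^^^^^^^^^^^%%%%%%%%%%%%~~~~

The n-th term is 4n+2 $'s then 3n+2 ^'s then 3n %'s then n ~'s (n = 1, 2, …).
At n = 4 the blocks have lengths 18, 14, 12, 4.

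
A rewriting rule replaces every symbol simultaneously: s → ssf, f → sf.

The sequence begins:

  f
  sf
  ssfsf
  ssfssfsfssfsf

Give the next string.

Replace each of the 13 characters of ssfssfsfssfsf in place — ssf ssf sf ssf ssf sf ssf sf ssf ssf sf ssf sf — and concatenate.

ssfssfsfssfssfsfssfsfssfssfsfssfsf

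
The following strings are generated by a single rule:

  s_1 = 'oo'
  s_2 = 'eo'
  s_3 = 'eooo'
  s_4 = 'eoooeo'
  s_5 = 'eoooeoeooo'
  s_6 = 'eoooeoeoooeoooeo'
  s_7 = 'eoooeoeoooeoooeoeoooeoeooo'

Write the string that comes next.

Each term (from the third on) is the previous term followed by the one before it: term 3 = eo·oo = eooo.
The next term joins eoooeoeoooeoooeoeoooeoeooo and eoooeoeoooeoooeo.

eoooeoeoooeoooeoeoooeoeoooeoooeoeoooeoooeo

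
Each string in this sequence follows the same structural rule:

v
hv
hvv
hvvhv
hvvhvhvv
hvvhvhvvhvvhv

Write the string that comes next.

hvvhvhvvhvvhvhvvhvhvv

From term 3 onward, concatenate the last term with the second-to-last: hv·v = hvv, hvv·hv = hvvhv, …
Continuing: hvvhvhvvhvvhv · hvvhvhvv gives term 7.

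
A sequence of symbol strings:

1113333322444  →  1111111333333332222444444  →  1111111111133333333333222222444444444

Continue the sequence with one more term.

1111111111111113333333333333322222222444444444444

Each string has the form 1^{4n-1} 3^{3n+2} 2^{2n} 4^{3n} (n = 1, 2, …).
At n = 4 the blocks have lengths 15, 14, 8, 12.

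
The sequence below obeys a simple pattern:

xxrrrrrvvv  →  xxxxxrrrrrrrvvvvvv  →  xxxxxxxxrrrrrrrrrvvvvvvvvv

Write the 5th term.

xxxxxxxxxxxxxxrrrrrrrrrrrrrvvvvvvvvvvvvvvv

Reading off run lengths: x runs 2, 5, 8; r runs 5, 7, 9; v runs 3, 6, 9 — each is linear in n (n = 1, 2, …).
Setting n = 5 gives 14, 13, 15 characters in each block.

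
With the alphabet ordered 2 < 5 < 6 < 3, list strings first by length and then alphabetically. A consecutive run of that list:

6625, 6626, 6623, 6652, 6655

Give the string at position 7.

Advancing 2 positions from 6655 through 6655 → 6656 reaches term 7.

6653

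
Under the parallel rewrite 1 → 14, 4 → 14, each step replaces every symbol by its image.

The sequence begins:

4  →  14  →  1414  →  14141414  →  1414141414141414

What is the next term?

φ(1414141414141414) expands symbol-by-symbol to 14 14 14 14 14 14 14 14 14 14 14 14 14 14 14 14; joining the 16 pieces gives the next term.

14141414141414141414141414141414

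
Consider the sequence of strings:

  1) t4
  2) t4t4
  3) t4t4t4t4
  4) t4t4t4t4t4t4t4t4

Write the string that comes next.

Each string is two copies of the previous one concatenated.
One more doubling of t4t4t4t4t4t4t4t4 gives the answer.

t4t4t4t4t4t4t4t4t4t4t4t4t4t4t4t4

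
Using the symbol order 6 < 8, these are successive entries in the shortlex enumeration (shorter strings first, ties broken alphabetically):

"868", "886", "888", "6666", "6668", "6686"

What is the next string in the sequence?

Treat 6686 as a base-2 numeral over the given alphabet and add one, carrying through any trailing 8's.

6688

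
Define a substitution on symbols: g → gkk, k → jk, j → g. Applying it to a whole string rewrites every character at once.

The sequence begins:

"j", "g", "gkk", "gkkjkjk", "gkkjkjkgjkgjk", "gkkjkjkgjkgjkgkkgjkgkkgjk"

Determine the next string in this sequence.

Applying the rule to each of the 25 symbols of gkkjkjkgjkgjkgkkgjkgkkgjk gives the pieces gkk jk jk g jk g jk gkk g jk gkk g jk gkk jk jk gkk g jk gkk jk jk gkk g jk, which concatenate to the answer.

gkkjkjkgjkgjkgkkgjkgkkgjkgkkjkjkgkkgjkgkkjkjkgkkgjk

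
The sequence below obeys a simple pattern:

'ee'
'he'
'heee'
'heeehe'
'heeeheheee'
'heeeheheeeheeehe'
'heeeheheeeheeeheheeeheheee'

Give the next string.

From term 3 onward, concatenate the last term with the second-to-last: he·ee = heee, heee·he = heeehe, …
The next term joins heeeheheeeheeeheheeeheheee and heeeheheeeheeehe.

heeeheheeeheeeheheeeheheeeheeeheheeeheeehe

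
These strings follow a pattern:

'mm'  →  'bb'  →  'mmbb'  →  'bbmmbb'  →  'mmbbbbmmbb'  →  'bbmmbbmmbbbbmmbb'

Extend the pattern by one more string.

Each term (from the third on) is the two preceding terms concatenated in order: term 3 = mm·bb = mmbb.
So term 7 is mmbbbbmmbb·bbmmbbmmbbbbmmbb.

mmbbbbmmbbbbmmbbmmbbbbmmbb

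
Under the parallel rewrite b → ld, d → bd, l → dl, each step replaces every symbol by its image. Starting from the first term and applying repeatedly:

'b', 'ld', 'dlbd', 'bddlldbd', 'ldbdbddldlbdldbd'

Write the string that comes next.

dlbdldbdldbdbddlbddlldbddlbdldbd

Replace each of the 16 characters of ldbdbddldlbdldbd in place — dl bd ld bd ld bd bd dl bd dl ld bd dl bd ld bd — and concatenate.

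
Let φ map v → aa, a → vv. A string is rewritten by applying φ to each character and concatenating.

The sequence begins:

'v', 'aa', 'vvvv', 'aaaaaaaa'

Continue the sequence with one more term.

Expanding aaaaaaaa: a→vv, a→vv, a→vv, a→vv, a→vv, a→vv, a→vv, a→vv. Concatenated: vv vv vv vv vv vv vv vv.

vvvvvvvvvvvvvvvv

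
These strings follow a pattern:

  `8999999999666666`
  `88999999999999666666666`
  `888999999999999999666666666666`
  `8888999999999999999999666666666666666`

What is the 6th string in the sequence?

888888999999999999999999999999666666666666666666666

Term n consists of n-1 8's, followed by 3n+3 9's, followed by 3n 6's, where the shown terms are n = 2, 3, 4, 5.
For term 6, n = 7, so the run lengths are 6, 24, 21.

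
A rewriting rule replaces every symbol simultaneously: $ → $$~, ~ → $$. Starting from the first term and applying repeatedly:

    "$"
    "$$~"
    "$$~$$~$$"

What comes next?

$$~$$~$$$$~$$~$$$$~$$~

Apply φ to $$~$$~$$ symbol by symbol: $→$$~, $→$$~, ~→$$, $→$$~, $→$$~, ~→$$, $→$$~, $→$$~; joined: $$~ $$~ $$ $$~ $$~ $$ $$~ $$~.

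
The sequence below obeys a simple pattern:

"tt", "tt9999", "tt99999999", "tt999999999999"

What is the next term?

The strings grow by a fixed suffix 9999 each time.
One more step from tt999999999999 gives the answer.

tt9999999999999999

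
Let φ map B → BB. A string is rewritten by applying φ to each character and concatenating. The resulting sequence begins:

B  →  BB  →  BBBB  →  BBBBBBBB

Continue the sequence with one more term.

Expanding BBBBBBBB: B→BB, B→BB, B→BB, B→BB, B→BB, B→BB, B→BB, B→BB. Concatenated: BB BB BB BB BB BB BB BB.

BBBBBBBBBBBBBBBB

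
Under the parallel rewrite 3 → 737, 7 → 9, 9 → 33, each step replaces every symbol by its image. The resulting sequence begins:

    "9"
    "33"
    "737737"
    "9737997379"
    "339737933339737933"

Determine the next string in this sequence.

Rewriting the 18 symbols of 339737933339737933 one by one yields 737 737 33 9 737 9 33 737 737 737 737 33 9 737 9 33 737 737; concatenated:

737737339737933737737737737339737933737737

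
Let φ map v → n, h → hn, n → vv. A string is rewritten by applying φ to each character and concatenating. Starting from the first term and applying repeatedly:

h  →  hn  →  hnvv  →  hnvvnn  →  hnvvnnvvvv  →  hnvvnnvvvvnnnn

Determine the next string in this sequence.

hnvvnnvvvvnnnnvvvvvvvv

Replace each of the 14 characters of hnvvnnvvvvnnnn in place — hn vv n n vv vv n n n n vv vv vv vv — and concatenate.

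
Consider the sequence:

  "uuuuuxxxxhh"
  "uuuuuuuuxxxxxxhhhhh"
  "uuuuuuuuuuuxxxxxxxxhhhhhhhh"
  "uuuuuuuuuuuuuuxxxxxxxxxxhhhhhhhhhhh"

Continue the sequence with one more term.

The n-th term is 3n+2 u's then 2n+2 x's then 3n-1 h's (n = 1, 2, …).
For the next term, n = 5, so the run lengths are 17, 12, 14.

uuuuuuuuuuuuuuuuuxxxxxxxxxxxxhhhhhhhhhhhhhh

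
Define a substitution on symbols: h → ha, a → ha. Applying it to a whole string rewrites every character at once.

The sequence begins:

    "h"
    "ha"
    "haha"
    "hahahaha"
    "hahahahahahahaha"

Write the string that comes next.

hahahahahahahahahahahahahahahaha

Replace each of the 16 characters of hahahahahahahaha in place — ha ha ha ha ha ha ha ha ha ha ha ha ha ha ha ha — and concatenate.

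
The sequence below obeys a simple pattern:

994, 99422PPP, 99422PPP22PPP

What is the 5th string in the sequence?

99422PPP22PPP22PPP22PPP

The strings grow by a fixed suffix 22PPP each time.
From 99422PPP22PPP, 2 further steps: 99422PPP22PPP → 99422PPP22PPP22PPP → (answer).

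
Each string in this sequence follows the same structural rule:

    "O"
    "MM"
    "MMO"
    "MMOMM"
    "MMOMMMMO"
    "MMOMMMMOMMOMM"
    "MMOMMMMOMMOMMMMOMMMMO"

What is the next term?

MMOMMMMOMMOMMMMOMMMMOMMOMMMMOMMOMM

Each term (from the third on) is the previous term followed by the one before it: term 3 = MM·O = MMO.
Continuing: MMOMMMMOMMOMMMMOMMMMO · MMOMMMMOMMOMM gives term 8.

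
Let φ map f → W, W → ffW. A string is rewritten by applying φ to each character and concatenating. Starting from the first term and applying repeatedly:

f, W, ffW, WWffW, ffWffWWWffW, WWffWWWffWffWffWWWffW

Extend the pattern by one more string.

ffWffWWWffWffWffWWWffWWWffWWWffWffWffWWWffW

Applying the rule to each of the 21 symbols of WWffWWWffWffWffWWWffW gives the pieces ffW ffW W W ffW ffW ffW W W ffW W W ffW W W ffW ffW ffW W W ffW, which concatenate to the answer.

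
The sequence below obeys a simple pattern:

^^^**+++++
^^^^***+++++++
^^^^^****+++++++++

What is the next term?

Reading off run lengths: ^ runs 3, 4, 5; * runs 2, 3, 4; + runs 5, 7, 9 — each is linear in n, where the shown terms are n = 2, 3, 4.
For the next term, n = 5, so the run lengths are 6, 5, 11.

^^^^^^*****+++++++++++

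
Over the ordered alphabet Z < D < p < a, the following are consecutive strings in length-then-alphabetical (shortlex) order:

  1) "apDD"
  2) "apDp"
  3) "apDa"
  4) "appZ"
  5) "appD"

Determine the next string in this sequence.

The successor of appD increments the rightmost position that isn't already a and resets every position after it to Z.

appp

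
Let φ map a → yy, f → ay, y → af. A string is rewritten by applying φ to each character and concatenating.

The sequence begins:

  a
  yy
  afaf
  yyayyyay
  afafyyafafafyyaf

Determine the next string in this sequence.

yyayyyayafafyyayyyayyyayafafyyay

Applying the rule to each of the 16 symbols of afafyyafafafyyaf gives the pieces yy ay yy ay af af yy ay yy ay yy ay af af yy ay, which concatenate to the answer.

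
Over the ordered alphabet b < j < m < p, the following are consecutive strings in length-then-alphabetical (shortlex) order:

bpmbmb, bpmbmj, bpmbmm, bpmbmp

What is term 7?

bpmbpm

Stepping forward 3 times from bpmbmp: bpmbmp → bpmbpb → bpmbpj, then the target.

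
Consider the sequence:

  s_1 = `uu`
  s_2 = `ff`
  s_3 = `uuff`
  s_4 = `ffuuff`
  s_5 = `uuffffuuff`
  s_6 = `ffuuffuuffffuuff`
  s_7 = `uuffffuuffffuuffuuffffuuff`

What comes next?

ffuuffuuffffuuffuuffffuuffffuuffuuffffuuff

This is a Fibonacci-style word recurrence s(k) = s(k−2)·s(k−1): e.g. uu·ff = uuff.
The next term joins ffuuffuuffffuuff and uuffffuuffffuuffuuffffuuff.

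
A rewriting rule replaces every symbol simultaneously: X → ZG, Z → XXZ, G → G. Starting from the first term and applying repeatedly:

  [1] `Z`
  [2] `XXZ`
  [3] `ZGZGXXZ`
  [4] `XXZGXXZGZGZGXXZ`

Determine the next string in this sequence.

ZGZGXXZGZGZGXXZGXXZGXXZGZGZGXXZ

Applying the rule to each of the 15 symbols of XXZGXXZGZGZGXXZ gives the pieces ZG ZG XXZ G ZG ZG XXZ G XXZ G XXZ G ZG ZG XXZ, which concatenate to the answer.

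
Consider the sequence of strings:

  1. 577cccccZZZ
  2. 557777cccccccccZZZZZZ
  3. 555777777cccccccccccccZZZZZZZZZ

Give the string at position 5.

Term n consists of n 5's, followed by 2n 7's, followed by 4n+1 c's, followed by 3n Z's (n = 1, 2, …).
Setting n = 5 gives 5, 10, 21, 15 characters in each block.

555557777777777cccccccccccccccccccccZZZZZZZZZZZZZZZ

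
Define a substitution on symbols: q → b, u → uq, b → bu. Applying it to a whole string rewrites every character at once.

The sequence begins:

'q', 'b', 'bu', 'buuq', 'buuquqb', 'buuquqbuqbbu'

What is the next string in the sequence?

buuquqbuqbbuuqbbubuuq

Apply φ to buuquqbuqbbu symbol by symbol: b→bu, u→uq, u→uq, q→b, u→uq, q→b, b→bu, u→uq, q→b, b→bu, b→bu, u→uq; joined: bu uq uq b uq b bu uq b bu bu uq.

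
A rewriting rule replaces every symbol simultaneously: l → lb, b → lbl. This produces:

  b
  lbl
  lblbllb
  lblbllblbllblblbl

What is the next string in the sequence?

lblbllblbllblblbllblbllblblbllblbllblbllb

φ(lblbllblbllblblbl) expands symbol-by-symbol to lb lbl lb lbl lb lb lbl lb lbl lb lb lbl lb lbl lb lbl lb; joining the 17 pieces gives the next term.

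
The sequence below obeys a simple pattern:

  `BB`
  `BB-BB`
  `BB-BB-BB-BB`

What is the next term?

Each string is two copies of the previous one joined by '-'.
Doubling BB-BB-BB-BB with '-' between the halves:

BB-BB-BB-BB-BB-BB-BB-BB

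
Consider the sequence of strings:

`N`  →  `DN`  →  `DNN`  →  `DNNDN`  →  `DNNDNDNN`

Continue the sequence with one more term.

DNNDNDNNDNNDN

Each term (from the third on) is the previous term followed by the one before it: term 3 = DN·N = DNN.
Continuing: DNNDNDNN · DNNDN gives term 6.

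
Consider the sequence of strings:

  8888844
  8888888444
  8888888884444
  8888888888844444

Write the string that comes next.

8888888888888444444

Each string has the form 8^{2n-1} 4^{n-1}, where the shown terms are n = 3, 4, 5, 6.
At n = 7 the blocks have lengths 13, 6.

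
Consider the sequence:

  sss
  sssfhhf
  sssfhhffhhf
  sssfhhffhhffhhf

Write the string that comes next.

Each term is the previous one with fhhf appended.
Applying this once more to sssfhhffhhffhhf:

sssfhhffhhffhhffhhf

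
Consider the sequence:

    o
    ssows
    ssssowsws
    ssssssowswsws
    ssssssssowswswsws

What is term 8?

ssssssssssssssowswswswswswsws

s(k+1) = ss·s(k)·ws, so each term gains ss as a prefix and ws as a suffix.
From ssssssssowswswsws, 3 further steps: ssssssssowswswsws → ssssssssssowswswswsws → ssssssssssssowswswswswsws → (answer).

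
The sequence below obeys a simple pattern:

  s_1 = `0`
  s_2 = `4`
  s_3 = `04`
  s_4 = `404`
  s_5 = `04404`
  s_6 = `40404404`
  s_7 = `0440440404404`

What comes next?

This is a Fibonacci-style word recurrence s(k) = s(k−2)·s(k−1): e.g. 0·4 = 04.
Continuing: 40404404 · 0440440404404 gives term 8.

404044040440440404404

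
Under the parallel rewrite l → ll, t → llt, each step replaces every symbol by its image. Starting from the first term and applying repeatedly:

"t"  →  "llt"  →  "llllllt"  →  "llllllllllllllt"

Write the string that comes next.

Applying the rule to each of the 15 symbols of llllllllllllllt gives the pieces ll ll ll ll ll ll ll ll ll ll ll ll ll ll llt, which concatenate to the answer.

llllllllllllllllllllllllllllllt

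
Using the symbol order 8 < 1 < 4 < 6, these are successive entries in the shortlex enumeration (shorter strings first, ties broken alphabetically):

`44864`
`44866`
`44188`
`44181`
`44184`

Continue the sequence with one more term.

44186

Find the rightmost character of 44184 below 6, bump it to the next letter, and reset everything to its right to 8.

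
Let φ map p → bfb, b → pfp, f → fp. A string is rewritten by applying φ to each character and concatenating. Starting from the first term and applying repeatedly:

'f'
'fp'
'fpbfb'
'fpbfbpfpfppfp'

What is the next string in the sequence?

fpbfbpfpfppfpbfbfpbfbfpbfbbfbfpbfb

Applying the rule to each of the 13 symbols of fpbfbpfpfppfp gives the pieces fp bfb pfp fp pfp bfb fp bfb fp bfb bfb fp bfb, which concatenate to the answer.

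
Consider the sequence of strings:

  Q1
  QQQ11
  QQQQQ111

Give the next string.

QQQQQQQ1111

Term n consists of 2n-1 Q's, followed by n 1's (n = 1, 2, …).
For the next term, n = 4, so the run lengths are 7, 4.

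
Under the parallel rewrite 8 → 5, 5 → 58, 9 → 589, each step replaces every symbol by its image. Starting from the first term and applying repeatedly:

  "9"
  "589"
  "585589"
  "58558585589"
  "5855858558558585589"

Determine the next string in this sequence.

Rewriting the 19 symbols of 5855858558558585589 one by one yields 58 5 58 58 5 58 5 58 58 5 58 58 5 58 5 58 58 5 589; concatenated:

58558585585585855858558558585589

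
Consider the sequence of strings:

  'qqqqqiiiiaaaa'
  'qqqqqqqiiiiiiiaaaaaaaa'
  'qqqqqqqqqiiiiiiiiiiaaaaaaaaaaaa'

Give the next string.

The n-th term is 2n+3 q's then 3n+1 i's then 4n a's (n = 1, 2, …).
Setting n = 4 gives 11, 13, 16 characters in each block.

qqqqqqqqqqqiiiiiiiiiiiiiaaaaaaaaaaaaaaaa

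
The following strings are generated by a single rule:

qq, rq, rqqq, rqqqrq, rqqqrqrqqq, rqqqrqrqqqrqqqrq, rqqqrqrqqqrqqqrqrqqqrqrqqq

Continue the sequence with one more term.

Each term (from the third on) is the previous term followed by the one before it: term 3 = rq·qq = rqqq.
The next term joins rqqqrqrqqqrqqqrqrqqqrqrqqq and rqqqrqrqqqrqqqrq.

rqqqrqrqqqrqqqrqrqqqrqrqqqrqqqrqrqqqrqqqrq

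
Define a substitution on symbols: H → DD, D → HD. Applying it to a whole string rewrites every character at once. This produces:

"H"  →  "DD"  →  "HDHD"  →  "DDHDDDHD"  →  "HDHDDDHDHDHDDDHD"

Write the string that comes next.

Replace each of the 16 characters of HDHDDDHDHDHDDDHD in place — DD HD DD HD HD HD DD HD DD HD DD HD HD HD DD HD — and concatenate.

DDHDDDHDHDHDDDHDDDHDDDHDHDHDDDHD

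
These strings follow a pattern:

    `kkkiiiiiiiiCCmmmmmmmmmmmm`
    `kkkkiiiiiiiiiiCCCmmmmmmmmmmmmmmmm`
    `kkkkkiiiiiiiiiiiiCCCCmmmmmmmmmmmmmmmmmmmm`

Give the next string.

Term n consists of n k's, followed by 2n+2 i's, followed by n-1 C's, followed by 4n m's, where the shown terms are n = 3, 4, 5.
For the next term, n = 6, so the run lengths are 6, 14, 5, 24.

kkkkkkiiiiiiiiiiiiiiCCCCCmmmmmmmmmmmmmmmmmmmmmmmm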